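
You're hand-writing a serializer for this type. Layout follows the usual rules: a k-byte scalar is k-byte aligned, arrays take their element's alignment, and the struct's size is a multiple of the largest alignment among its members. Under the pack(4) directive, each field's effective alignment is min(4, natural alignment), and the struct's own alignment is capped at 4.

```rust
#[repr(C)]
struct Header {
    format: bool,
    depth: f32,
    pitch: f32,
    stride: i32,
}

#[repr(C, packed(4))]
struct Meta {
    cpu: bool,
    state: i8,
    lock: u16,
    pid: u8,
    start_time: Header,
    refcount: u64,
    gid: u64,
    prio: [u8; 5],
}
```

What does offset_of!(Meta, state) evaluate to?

Header: format at 0 (size 1, align 1) → ends 1; pad 3 to align 4 for depth; depth at 4 (size 4, align 4) → ends 8; pitch at 8 (size 4, align 4) → ends 12; stride at 12 (size 4, align 4) → ends 16; total 16 bytes, alignment 4
cpu at 0 (size 1, align 1) → ends 1
state at 1 (size 1, align 1) → ends 2

1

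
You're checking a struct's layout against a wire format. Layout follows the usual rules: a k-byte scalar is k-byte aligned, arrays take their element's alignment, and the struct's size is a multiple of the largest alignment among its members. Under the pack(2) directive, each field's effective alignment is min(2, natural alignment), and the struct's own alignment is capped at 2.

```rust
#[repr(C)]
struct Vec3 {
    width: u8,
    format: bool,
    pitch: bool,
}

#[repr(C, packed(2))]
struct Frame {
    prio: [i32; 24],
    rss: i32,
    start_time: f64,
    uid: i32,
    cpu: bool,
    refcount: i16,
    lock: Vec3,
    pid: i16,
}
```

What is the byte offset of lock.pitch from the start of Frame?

Vec3: 0..1  width  (1B, 1-aligned); 1..2  format  (1B, 1-aligned); 2..3  pitch  (1B, 1-aligned); sizeof = 3, alignof = 1
0..96  prio  (96B, 2-aligned)
96..100  rss  (4B, 2-aligned)
100..108  start_time  (8B, 2-aligned)
108..112  uid  (4B, 2-aligned)
112..113  cpu  (1B, 1-aligned)
113..114  -- padding (1B)
114..116  refcount  (2B, 2-aligned)
116..119  lock  (3B, 1-aligned)
within Vec3: pitch at 2
116 + 2 = 118

118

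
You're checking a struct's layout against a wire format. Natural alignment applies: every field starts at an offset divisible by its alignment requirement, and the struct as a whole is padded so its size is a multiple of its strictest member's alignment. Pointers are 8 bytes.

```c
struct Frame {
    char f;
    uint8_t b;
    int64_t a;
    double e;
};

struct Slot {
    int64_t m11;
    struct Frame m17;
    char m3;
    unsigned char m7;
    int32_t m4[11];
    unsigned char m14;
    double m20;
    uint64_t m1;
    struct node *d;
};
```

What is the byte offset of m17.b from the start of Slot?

Frame: f at 0 (size 1, align 1) → ends 1; b at 1 (size 1, align 1) → ends 2; pad 6 to align 8 for a; a at 8 (size 8, align 8) → ends 16; e at 16 (size 8, align 8) → ends 24; total 24 bytes, alignment 8
m11 at 0 (size 8, align 8) → ends 8
m17 at 8 (size 24, align 8) → ends 32
within Frame: b at 1
8 + 1 = 9

9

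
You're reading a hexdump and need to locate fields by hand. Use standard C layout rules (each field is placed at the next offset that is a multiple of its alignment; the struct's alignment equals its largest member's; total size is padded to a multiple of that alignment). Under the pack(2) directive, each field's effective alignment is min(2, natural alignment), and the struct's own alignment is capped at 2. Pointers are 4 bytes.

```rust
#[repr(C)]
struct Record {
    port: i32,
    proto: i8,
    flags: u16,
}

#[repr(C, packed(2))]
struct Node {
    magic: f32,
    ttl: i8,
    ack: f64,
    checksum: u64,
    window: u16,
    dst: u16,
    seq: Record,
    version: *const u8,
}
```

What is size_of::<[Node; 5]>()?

Record: port at 0 (size 4, align 4) → ends 4; proto at 4 (size 1, align 1) → ends 5; pad 1 to align 2 for flags; flags at 6 (size 2, align 2) → ends 8; total 8 bytes, alignment 4
magic at 0 (size 4, align 2) → ends 4
ttl at 4 (size 1, align 1) → ends 5
pad 1 to align 2 for ack
ack at 6 (size 8, align 2) → ends 14
checksum at 14 (size 8, align 2) → ends 22
window at 22 (size 2, align 2) → ends 24
dst at 24 (size 2, align 2) → ends 26
seq at 26 (size 8, align 2) → ends 34
version at 34 (size 4, align 2) → ends 38
total 38 bytes, alignment 2
array of 5: 5 × 38 = 190

190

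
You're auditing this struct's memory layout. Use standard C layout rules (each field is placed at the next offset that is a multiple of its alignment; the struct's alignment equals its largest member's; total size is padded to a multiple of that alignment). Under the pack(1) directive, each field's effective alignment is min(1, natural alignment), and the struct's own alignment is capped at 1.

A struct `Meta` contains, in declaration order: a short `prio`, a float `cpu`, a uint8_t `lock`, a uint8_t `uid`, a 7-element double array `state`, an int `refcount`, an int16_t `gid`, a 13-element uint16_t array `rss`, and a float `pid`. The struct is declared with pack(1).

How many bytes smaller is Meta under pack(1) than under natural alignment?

12

natural layout:
  prio at 0 (size 2, align 2) → ends 2
  pad 2 to align 4 for cpu
  cpu at 4 (size 4, align 4) → ends 8
  lock at 8 (size 1, align 1) → ends 9
  uid at 9 (size 1, align 1) → ends 10
  pad 6 to align 8 for state
  state at 16 (size 56, align 8) → ends 72
  refcount at 72 (size 4, align 4) → ends 76
  gid at 76 (size 2, align 2) → ends 78
  rss at 78 (size 26, align 2) → ends 104
  pid at 104 (size 4, align 4) → ends 108
  tail pad 4 to reach multiple of 8
  total 112 bytes, alignment 8
packed(1) layout:
  prio at 0 (size 2, align 1) → ends 2
  cpu at 2 (size 4, align 1) → ends 6
  lock at 6 (size 1, align 1) → ends 7
  uid at 7 (size 1, align 1) → ends 8
  state at 8 (size 56, align 1) → ends 64
  refcount at 64 (size 4, align 1) → ends 68
  gid at 68 (size 2, align 1) → ends 70
  rss at 70 (size 26, align 1) → ends 96
  pid at 96 (size 4, align 1) → ends 100
  total 100 bytes, alignment 1
112 − 100 = 12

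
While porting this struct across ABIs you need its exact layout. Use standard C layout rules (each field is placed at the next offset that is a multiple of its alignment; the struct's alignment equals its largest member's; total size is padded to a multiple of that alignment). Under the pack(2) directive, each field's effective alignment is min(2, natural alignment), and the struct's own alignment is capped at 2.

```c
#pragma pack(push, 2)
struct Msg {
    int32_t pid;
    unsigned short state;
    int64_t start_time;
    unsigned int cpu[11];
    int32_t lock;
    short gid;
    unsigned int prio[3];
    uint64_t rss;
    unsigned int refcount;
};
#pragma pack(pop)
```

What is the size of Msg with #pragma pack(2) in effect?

88

@0: pid [4B, align 2] → 4
@4: state [2B, align 2] → 6
@6: start_time [8B, align 2] → 14
@14: cpu [44B, align 2] → 58
@58: lock [4B, align 2] → 62
@62: gid [2B, align 2] → 64
@64: prio [12B, align 2] → 76
@76: rss [8B, align 2] → 84
@84: refcount [4B, align 2] → 88
size 88, align 2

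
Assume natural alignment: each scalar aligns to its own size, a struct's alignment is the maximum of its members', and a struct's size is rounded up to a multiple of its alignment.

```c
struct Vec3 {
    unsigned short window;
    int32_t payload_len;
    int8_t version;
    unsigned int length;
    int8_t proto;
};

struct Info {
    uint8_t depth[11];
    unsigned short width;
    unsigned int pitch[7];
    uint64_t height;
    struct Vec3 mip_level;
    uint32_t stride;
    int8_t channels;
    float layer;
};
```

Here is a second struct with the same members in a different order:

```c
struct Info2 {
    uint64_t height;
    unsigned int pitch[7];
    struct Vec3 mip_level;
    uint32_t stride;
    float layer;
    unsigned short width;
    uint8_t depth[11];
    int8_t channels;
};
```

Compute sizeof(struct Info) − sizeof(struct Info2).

8

Vec3: @0: window [2B, align 2] → 2; +2 pad (align 4); @4: payload_len [4B, align 4] → 8; @8: version [1B, align 1] → 9; +3 pad (align 4); @12: length [4B, align 4] → 16; @16: proto [1B, align 1] → 17; +3 tail pad (align 4); size 20, align 4
@0: depth [11B, align 1] → 11
+1 pad (align 2)
@12: width [2B, align 2] → 14
+2 pad (align 4)
@16: pitch [28B, align 4] → 44
+4 pad (align 8)
@48: height [8B, align 8] → 56
@56: mip_level [20B, align 4] → 76
@76: stride [4B, align 4] → 80
@80: channels [1B, align 1] → 81
+3 pad (align 4)
@84: layer [4B, align 4] → 88
size 88, align 8
— Info2 —
@0: height [8B, align 8] → 8
@8: pitch [28B, align 4] → 36
@36: mip_level [20B, align 4] → 56
@56: stride [4B, align 4] → 60
@60: layer [4B, align 4] → 64
@64: width [2B, align 2] → 66
@66: depth [11B, align 1] → 77
@77: channels [1B, align 1] → 78
+2 tail pad (align 8)
size 80, align 8
88 − 80 = 8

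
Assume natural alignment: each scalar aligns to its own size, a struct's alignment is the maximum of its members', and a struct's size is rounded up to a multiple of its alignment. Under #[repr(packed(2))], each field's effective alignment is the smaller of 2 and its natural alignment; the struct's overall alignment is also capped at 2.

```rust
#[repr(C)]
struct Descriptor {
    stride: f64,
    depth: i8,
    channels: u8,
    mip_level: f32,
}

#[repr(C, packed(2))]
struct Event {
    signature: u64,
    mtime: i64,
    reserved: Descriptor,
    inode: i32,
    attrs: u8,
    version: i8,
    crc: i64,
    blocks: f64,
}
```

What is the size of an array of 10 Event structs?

Descriptor: 0..8  stride  (8B, 8-aligned); 8..9  depth  (1B, 1-aligned); 9..10  channels  (1B, 1-aligned); 10..12  -- padding (2B); 12..16  mip_level  (4B, 4-aligned); sizeof = 16, alignof = 8
0..8  signature  (8B, 2-aligned)
8..16  mtime  (8B, 2-aligned)
16..32  reserved  (16B, 2-aligned)
32..36  inode  (4B, 2-aligned)
36..37  attrs  (1B, 1-aligned)
37..38  version  (1B, 1-aligned)
38..46  crc  (8B, 2-aligned)
46..54  blocks  (8B, 2-aligned)
sizeof = 54, alignof = 2
array of 10: 10 × 54 = 540

540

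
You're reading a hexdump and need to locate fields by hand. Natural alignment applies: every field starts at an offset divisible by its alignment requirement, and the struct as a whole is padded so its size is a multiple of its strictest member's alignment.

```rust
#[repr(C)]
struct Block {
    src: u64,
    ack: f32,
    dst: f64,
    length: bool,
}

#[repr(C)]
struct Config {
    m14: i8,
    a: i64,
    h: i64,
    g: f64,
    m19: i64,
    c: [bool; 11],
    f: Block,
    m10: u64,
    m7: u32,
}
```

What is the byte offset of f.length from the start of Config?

80

Block: @0: src [8B, align 8] → 8; @8: ack [4B, align 4] → 12; +4 pad (align 8); @16: dst [8B, align 8] → 24; @24: length [1B, align 1] → 25; +7 tail pad (align 8); size 32, align 8
@0: m14 [1B, align 1] → 1
+7 pad (align 8)
@8: a [8B, align 8] → 16
@16: h [8B, align 8] → 24
@24: g [8B, align 8] → 32
@32: m19 [8B, align 8] → 40
@40: c [11B, align 1] → 51
+5 pad (align 8)
@56: f [32B, align 8] → 88
within Block: length at 24
56 + 24 = 80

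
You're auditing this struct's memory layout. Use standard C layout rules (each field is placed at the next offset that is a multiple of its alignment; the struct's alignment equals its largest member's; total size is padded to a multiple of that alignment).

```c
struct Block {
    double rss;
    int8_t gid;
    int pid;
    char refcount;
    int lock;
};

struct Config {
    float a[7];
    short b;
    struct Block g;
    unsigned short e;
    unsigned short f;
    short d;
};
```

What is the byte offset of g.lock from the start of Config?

Block: @0: rss [8B, align 8] → 8; @8: gid [1B, align 1] → 9; +3 pad (align 4); @12: pid [4B, align 4] → 16; @16: refcount [1B, align 1] → 17; +3 pad (align 4); @20: lock [4B, align 4] → 24; size 24, align 8
@0: a [28B, align 4] → 28
@28: b [2B, align 2] → 30
+2 pad (align 8)
@32: g [24B, align 8] → 56
within Block: lock at 20
32 + 20 = 52

52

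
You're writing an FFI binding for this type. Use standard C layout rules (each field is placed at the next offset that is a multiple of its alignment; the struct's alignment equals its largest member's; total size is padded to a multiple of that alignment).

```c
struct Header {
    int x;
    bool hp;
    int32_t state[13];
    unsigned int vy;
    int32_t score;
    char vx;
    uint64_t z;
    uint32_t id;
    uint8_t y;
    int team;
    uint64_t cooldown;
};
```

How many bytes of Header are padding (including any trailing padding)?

13

x at 0 (size 4, align 4) → ends 4
hp at 4 (size 1, align 1) → ends 5
pad 3 to align 4 for state
state at 8 (size 52, align 4) → ends 60
vy at 60 (size 4, align 4) → ends 64
score at 64 (size 4, align 4) → ends 68
vx at 68 (size 1, align 1) → ends 69
pad 3 to align 8 for z
z at 72 (size 8, align 8) → ends 80
id at 80 (size 4, align 4) → ends 84
y at 84 (size 1, align 1) → ends 85
pad 3 to align 4 for team
team at 88 (size 4, align 4) → ends 92
pad 4 to align 8 for cooldown
cooldown at 96 (size 8, align 8) → ends 104
total 104 bytes, alignment 8
data bytes 91, size 104 → padding 13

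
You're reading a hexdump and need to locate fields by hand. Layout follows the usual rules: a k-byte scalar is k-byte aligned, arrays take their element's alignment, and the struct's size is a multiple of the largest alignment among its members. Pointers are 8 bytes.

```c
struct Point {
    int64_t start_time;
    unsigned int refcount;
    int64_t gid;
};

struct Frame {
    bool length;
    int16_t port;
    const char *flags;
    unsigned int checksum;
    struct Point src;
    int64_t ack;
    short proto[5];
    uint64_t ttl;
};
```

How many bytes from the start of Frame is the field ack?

48

Point: @0: start_time [8B, align 8] → 8; @8: refcount [4B, align 4] → 12; +4 pad (align 8); @16: gid [8B, align 8] → 24; size 24, align 8
@0: length [1B, align 1] → 1
+1 pad (align 2)
@2: port [2B, align 2] → 4
+4 pad (align 8)
@8: flags [8B, align 8] → 16
@16: checksum [4B, align 4] → 20
+4 pad (align 8)
@24: src [24B, align 8] → 48
@48: ack [8B, align 8] → 56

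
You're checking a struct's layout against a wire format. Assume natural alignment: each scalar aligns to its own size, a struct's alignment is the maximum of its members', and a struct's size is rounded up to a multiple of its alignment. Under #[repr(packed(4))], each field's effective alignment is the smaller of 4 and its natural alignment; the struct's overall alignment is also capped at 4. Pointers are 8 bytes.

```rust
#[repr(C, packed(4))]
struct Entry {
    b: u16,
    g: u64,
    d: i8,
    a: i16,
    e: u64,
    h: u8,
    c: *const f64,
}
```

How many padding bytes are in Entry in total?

6

b at 0 (size 2, align 2) → ends 2
pad 2 to align 4 for g
g at 4 (size 8, align 4) → ends 12
d at 12 (size 1, align 1) → ends 13
pad 1 to align 2 for a
a at 14 (size 2, align 2) → ends 16
e at 16 (size 8, align 4) → ends 24
h at 24 (size 1, align 1) → ends 25
pad 3 to align 4 for c
c at 28 (size 8, align 4) → ends 36
total 36 bytes, alignment 4
data bytes 30, size 36 → padding 6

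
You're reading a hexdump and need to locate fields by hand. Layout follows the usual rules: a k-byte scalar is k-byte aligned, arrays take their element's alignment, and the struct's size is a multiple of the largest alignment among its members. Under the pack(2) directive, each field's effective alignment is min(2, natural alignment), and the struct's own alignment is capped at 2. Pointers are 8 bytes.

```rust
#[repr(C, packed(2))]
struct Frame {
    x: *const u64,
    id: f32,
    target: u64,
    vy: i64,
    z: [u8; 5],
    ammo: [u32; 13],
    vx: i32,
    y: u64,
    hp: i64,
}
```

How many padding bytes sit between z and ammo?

1

0..8  x  (8B, 2-aligned)
8..12  id  (4B, 2-aligned)
12..20  target  (8B, 2-aligned)
20..28  vy  (8B, 2-aligned)
28..33  z  (5B, 1-aligned)
33..34  -- padding (1B)
34..86  ammo  (52B, 2-aligned)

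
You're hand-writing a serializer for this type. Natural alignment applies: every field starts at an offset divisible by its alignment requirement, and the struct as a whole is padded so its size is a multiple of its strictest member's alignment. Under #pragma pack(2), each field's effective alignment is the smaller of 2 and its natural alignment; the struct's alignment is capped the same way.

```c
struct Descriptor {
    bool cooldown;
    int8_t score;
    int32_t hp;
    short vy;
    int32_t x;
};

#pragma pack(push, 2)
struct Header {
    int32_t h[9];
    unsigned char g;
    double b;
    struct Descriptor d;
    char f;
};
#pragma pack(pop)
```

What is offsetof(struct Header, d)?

46

Descriptor: 0..1  cooldown  (1B, 1-aligned); 1..2  score  (1B, 1-aligned); 2..4  -- padding (2B); 4..8  hp  (4B, 4-aligned); 8..10  vy  (2B, 2-aligned); 10..12  -- padding (2B); 12..16  x  (4B, 4-aligned); sizeof = 16, alignof = 4
0..36  h  (36B, 2-aligned)
36..37  g  (1B, 1-aligned)
37..38  -- padding (1B)
38..46  b  (8B, 2-aligned)
46..62  d  (16B, 2-aligned)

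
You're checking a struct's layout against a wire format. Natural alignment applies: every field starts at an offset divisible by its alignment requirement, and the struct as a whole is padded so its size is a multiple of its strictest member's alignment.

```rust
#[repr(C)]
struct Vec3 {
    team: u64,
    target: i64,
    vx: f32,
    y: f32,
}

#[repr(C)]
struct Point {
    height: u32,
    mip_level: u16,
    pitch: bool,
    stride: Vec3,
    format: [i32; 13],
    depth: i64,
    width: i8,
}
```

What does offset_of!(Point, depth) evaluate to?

Vec3: team at 0 (size 8, align 8) → ends 8; target at 8 (size 8, align 8) → ends 16; vx at 16 (size 4, align 4) → ends 20; y at 20 (size 4, align 4) → ends 24; total 24 bytes, alignment 8
height at 0 (size 4, align 4) → ends 4
mip_level at 4 (size 2, align 2) → ends 6
pitch at 6 (size 1, align 1) → ends 7
pad 1 to align 8 for stride
stride at 8 (size 24, align 8) → ends 32
format at 32 (size 52, align 4) → ends 84
pad 4 to align 8 for depth
depth at 88 (size 8, align 8) → ends 96

88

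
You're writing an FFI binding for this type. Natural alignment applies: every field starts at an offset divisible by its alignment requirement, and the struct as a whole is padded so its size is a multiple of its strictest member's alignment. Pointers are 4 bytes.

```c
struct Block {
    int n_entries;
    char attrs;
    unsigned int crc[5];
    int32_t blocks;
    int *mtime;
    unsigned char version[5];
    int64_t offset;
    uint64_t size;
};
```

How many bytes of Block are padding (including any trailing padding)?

0..4  n_entries  (4B, 4-aligned)
4..5  attrs  (1B, 1-aligned)
5..8  -- padding (3B)
8..28  crc  (20B, 4-aligned)
28..32  blocks  (4B, 4-aligned)
32..36  mtime  (4B, 4-aligned)
36..41  version  (5B, 1-aligned)
41..48  -- padding (7B)
48..56  offset  (8B, 8-aligned)
56..64  size  (8B, 8-aligned)
sizeof = 64, alignof = 8
data bytes 54, size 64 → padding 10

10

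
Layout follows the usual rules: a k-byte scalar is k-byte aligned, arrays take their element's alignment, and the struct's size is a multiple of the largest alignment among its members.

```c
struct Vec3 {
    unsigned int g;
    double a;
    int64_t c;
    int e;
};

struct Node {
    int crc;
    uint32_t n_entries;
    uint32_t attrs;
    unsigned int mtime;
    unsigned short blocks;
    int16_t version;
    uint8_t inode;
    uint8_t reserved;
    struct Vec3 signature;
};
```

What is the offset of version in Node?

18

Vec3: @0: g [4B, align 4] → 4; +4 pad (align 8); @8: a [8B, align 8] → 16; @16: c [8B, align 8] → 24; @24: e [4B, align 4] → 28; +4 tail pad (align 8); size 32, align 8
@0: crc [4B, align 4] → 4
@4: n_entries [4B, align 4] → 8
@8: attrs [4B, align 4] → 12
@12: mtime [4B, align 4] → 16
@16: blocks [2B, align 2] → 18
@18: version [2B, align 2] → 20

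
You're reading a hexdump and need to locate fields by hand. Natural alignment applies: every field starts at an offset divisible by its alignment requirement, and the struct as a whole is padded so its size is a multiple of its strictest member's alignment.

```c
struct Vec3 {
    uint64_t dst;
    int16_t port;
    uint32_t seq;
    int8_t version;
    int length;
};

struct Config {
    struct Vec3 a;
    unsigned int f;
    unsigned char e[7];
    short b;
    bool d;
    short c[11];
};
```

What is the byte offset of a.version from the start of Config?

16

Vec3: @0: dst [8B, align 8] → 8; @8: port [2B, align 2] → 10; +2 pad (align 4); @12: seq [4B, align 4] → 16; @16: version [1B, align 1] → 17; +3 pad (align 4); @20: length [4B, align 4] → 24; size 24, align 8
@0: a [24B, align 8] → 24
within Vec3: version at 16
0 + 16 = 16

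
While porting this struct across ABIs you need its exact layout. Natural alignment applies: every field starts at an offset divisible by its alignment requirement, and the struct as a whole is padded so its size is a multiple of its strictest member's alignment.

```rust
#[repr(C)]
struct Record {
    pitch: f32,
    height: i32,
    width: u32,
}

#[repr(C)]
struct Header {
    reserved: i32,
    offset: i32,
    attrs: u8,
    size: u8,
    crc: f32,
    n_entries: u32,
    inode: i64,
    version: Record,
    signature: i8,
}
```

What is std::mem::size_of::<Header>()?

Record: 0..4  pitch  (4B, 4-aligned); 4..8  height  (4B, 4-aligned); 8..12  width  (4B, 4-aligned); sizeof = 12, alignof = 4
0..4  reserved  (4B, 4-aligned)
4..8  offset  (4B, 4-aligned)
8..9  attrs  (1B, 1-aligned)
9..10  size  (1B, 1-aligned)
10..12  -- padding (2B)
12..16  crc  (4B, 4-aligned)
16..20  n_entries  (4B, 4-aligned)
20..24  -- padding (4B)
24..32  inode  (8B, 8-aligned)
32..44  version  (12B, 4-aligned)
44..45  signature  (1B, 1-aligned)
45..48  -- tail padding (3B)
sizeof = 48, alignof = 8

48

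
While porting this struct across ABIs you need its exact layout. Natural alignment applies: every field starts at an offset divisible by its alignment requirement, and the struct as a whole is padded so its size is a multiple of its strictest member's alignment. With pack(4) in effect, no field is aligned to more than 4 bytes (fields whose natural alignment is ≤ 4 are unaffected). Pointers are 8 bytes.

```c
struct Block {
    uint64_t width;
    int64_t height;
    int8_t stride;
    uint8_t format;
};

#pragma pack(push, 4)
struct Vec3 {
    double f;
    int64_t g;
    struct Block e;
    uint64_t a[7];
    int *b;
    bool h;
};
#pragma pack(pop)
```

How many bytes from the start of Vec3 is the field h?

104

Block: 0..8  width  (8B, 8-aligned); 8..16  height  (8B, 8-aligned); 16..17  stride  (1B, 1-aligned); 17..18  format  (1B, 1-aligned); 18..24  -- tail padding (6B); sizeof = 24, alignof = 8
0..8  f  (8B, 4-aligned)
8..16  g  (8B, 4-aligned)
16..40  e  (24B, 4-aligned)
40..96  a  (56B, 4-aligned)
96..104  b  (8B, 4-aligned)
104..105  h  (1B, 1-aligned)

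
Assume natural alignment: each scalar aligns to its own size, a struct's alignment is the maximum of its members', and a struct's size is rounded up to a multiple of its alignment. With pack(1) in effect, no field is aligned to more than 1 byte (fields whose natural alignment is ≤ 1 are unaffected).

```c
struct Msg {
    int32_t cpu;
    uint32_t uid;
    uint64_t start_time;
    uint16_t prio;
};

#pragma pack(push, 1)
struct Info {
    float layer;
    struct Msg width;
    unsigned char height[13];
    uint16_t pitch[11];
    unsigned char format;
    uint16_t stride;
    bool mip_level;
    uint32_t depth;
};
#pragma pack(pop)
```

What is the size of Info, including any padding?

71 bytes

Msg: 0..4  cpu  (4B, 4-aligned); 4..8  uid  (4B, 4-aligned); 8..16  start_time  (8B, 8-aligned); 16..18  prio  (2B, 2-aligned); 18..24  -- tail padding (6B); sizeof = 24, alignof = 8
0..4  layer  (4B, 1-aligned)
4..28  width  (24B, 1-aligned)
28..41  height  (13B, 1-aligned)
41..63  pitch  (22B, 1-aligned)
63..64  format  (1B, 1-aligned)
64..66  stride  (2B, 1-aligned)
66..67  mip_level  (1B, 1-aligned)
67..71  depth  (4B, 1-aligned)
sizeof = 71, alignof = 1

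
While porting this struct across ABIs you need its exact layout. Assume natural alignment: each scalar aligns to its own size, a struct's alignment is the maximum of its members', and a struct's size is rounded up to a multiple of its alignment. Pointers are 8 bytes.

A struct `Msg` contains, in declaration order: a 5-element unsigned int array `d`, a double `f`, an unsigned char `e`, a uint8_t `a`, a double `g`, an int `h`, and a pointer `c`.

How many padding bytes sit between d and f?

@0: d [20B, align 4] → 20
+4 pad (align 8)
@24: f [8B, align 8] → 32

4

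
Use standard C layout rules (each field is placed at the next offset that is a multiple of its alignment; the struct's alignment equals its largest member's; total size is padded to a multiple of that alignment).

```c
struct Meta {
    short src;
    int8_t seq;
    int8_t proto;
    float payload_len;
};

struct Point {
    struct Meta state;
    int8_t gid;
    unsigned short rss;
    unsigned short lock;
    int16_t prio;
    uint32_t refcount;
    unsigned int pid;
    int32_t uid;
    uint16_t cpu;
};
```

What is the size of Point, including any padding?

Meta: @0: src [2B, align 2] → 2; @2: seq [1B, align 1] → 3; @3: proto [1B, align 1] → 4; @4: payload_len [4B, align 4] → 8; size 8, align 4
@0: state [8B, align 4] → 8
@8: gid [1B, align 1] → 9
+1 pad (align 2)
@10: rss [2B, align 2] → 12
@12: lock [2B, align 2] → 14
@14: prio [2B, align 2] → 16
@16: refcount [4B, align 4] → 20
@20: pid [4B, align 4] → 24
@24: uid [4B, align 4] → 28
@28: cpu [2B, align 2] → 30
+2 tail pad (align 4)
size 32, align 4

32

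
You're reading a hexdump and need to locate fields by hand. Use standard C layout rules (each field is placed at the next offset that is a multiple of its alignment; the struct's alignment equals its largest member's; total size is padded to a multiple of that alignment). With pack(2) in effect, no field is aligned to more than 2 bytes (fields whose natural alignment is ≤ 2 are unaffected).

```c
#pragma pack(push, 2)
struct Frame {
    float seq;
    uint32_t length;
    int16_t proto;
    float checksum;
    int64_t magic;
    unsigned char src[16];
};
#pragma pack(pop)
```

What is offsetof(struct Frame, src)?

0..4  seq  (4B, 2-aligned)
4..8  length  (4B, 2-aligned)
8..10  proto  (2B, 2-aligned)
10..14  checksum  (4B, 2-aligned)
14..22  magic  (8B, 2-aligned)
22..38  src  (16B, 1-aligned)

22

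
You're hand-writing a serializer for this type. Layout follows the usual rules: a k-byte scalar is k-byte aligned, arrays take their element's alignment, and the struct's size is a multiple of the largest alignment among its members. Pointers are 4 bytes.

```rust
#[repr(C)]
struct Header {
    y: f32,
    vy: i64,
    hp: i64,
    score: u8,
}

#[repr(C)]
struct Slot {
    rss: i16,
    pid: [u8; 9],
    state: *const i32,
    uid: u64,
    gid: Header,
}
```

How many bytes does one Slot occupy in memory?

56

Header: @0: y [4B, align 4] → 4; +4 pad (align 8); @8: vy [8B, align 8] → 16; @16: hp [8B, align 8] → 24; @24: score [1B, align 1] → 25; +7 tail pad (align 8); size 32, align 8
@0: rss [2B, align 2] → 2
@2: pid [9B, align 1] → 11
+1 pad (align 4)
@12: state [4B, align 4] → 16
@16: uid [8B, align 8] → 24
@24: gid [32B, align 8] → 56
size 56, align 8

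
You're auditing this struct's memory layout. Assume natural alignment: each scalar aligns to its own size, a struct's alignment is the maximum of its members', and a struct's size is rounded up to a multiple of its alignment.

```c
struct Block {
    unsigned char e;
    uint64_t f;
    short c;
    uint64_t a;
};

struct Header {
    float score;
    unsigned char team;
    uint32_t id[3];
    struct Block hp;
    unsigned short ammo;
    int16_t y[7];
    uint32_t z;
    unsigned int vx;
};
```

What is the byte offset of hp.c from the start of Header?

Block: e at 0 (size 1, align 1) → ends 1; pad 7 to align 8 for f; f at 8 (size 8, align 8) → ends 16; c at 16 (size 2, align 2) → ends 18; pad 6 to align 8 for a; a at 24 (size 8, align 8) → ends 32; total 32 bytes, alignment 8
score at 0 (size 4, align 4) → ends 4
team at 4 (size 1, align 1) → ends 5
pad 3 to align 4 for id
id at 8 (size 12, align 4) → ends 20
pad 4 to align 8 for hp
hp at 24 (size 32, align 8) → ends 56
within Block: c at 16
24 + 16 = 40

40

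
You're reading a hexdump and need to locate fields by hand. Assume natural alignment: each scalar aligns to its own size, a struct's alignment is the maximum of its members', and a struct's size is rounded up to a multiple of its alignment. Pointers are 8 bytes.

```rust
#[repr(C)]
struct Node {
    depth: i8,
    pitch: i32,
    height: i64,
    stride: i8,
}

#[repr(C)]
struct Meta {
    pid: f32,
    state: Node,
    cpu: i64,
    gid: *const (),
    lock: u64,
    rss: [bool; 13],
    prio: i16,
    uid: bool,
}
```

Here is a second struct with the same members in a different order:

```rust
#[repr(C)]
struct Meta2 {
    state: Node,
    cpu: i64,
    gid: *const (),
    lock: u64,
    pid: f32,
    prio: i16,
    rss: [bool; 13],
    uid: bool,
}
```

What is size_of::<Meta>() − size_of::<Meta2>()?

8

Node: depth at 0 (size 1, align 1) → ends 1; pad 3 to align 4 for pitch; pitch at 4 (size 4, align 4) → ends 8; height at 8 (size 8, align 8) → ends 16; stride at 16 (size 1, align 1) → ends 17; tail pad 7 to reach multiple of 8; total 24 bytes, alignment 8
pid at 0 (size 4, align 4) → ends 4
pad 4 to align 8 for state
state at 8 (size 24, align 8) → ends 32
cpu at 32 (size 8, align 8) → ends 40
gid at 40 (size 8, align 8) → ends 48
lock at 48 (size 8, align 8) → ends 56
rss at 56 (size 13, align 1) → ends 69
pad 1 to align 2 for prio
prio at 70 (size 2, align 2) → ends 72
uid at 72 (size 1, align 1) → ends 73
tail pad 7 to reach multiple of 8
total 80 bytes, alignment 8
— Meta2 —
state at 0 (size 24, align 8) → ends 24
cpu at 24 (size 8, align 8) → ends 32
gid at 32 (size 8, align 8) → ends 40
lock at 40 (size 8, align 8) → ends 48
pid at 48 (size 4, align 4) → ends 52
prio at 52 (size 2, align 2) → ends 54
rss at 54 (size 13, align 1) → ends 67
uid at 67 (size 1, align 1) → ends 68
tail pad 4 to reach multiple of 8
total 72 bytes, alignment 8
80 − 72 = 8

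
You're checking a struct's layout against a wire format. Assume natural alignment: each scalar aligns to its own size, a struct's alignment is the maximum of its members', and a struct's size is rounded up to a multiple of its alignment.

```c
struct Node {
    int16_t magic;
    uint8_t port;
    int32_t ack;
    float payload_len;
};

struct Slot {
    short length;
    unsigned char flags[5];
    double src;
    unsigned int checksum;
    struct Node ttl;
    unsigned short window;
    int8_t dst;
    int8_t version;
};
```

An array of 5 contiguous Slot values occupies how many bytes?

Node: 0..2  magic  (2B, 2-aligned); 2..3  port  (1B, 1-aligned); 3..4  -- padding (1B); 4..8  ack  (4B, 4-aligned); 8..12  payload_len  (4B, 4-aligned); sizeof = 12, alignof = 4
0..2  length  (2B, 2-aligned)
2..7  flags  (5B, 1-aligned)
7..8  -- padding (1B)
8..16  src  (8B, 8-aligned)
16..20  checksum  (4B, 4-aligned)
20..32  ttl  (12B, 4-aligned)
32..34  window  (2B, 2-aligned)
34..35  dst  (1B, 1-aligned)
35..36  version  (1B, 1-aligned)
36..40  -- tail padding (4B)
sizeof = 40, alignof = 8
array of 5: 5 × 40 = 200

200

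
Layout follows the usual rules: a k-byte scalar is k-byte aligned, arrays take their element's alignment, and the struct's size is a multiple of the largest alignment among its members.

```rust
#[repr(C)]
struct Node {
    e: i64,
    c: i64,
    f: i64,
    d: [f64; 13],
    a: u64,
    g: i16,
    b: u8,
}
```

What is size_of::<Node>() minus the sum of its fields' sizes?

5

0..8  e  (8B, 8-aligned)
8..16  c  (8B, 8-aligned)
16..24  f  (8B, 8-aligned)
24..128  d  (104B, 8-aligned)
128..136  a  (8B, 8-aligned)
136..138  g  (2B, 2-aligned)
138..139  b  (1B, 1-aligned)
139..144  -- tail padding (5B)
sizeof = 144, alignof = 8
data bytes 139, size 144 → padding 5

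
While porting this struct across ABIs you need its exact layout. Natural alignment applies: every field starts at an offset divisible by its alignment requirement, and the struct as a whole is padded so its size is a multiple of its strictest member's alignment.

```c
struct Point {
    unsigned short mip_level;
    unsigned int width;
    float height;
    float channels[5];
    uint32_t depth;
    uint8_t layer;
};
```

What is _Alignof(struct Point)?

4

member alignments: mip_level=2, width=4, height=4, channels=4, depth=4, layer=1
max = 4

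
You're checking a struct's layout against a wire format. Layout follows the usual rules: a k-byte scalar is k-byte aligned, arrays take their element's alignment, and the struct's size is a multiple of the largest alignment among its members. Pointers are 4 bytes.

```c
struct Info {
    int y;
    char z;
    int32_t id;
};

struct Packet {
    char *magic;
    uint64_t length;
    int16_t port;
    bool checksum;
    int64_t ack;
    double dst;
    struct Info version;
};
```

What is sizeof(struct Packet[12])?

672

Info: 0..4  y  (4B, 4-aligned); 4..5  z  (1B, 1-aligned); 5..8  -- padding (3B); 8..12  id  (4B, 4-aligned); sizeof = 12, alignof = 4
0..4  magic  (4B, 4-aligned)
4..8  -- padding (4B)
8..16  length  (8B, 8-aligned)
16..18  port  (2B, 2-aligned)
18..19  checksum  (1B, 1-aligned)
19..24  -- padding (5B)
24..32  ack  (8B, 8-aligned)
32..40  dst  (8B, 8-aligned)
40..52  version  (12B, 4-aligned)
52..56  -- tail padding (4B)
sizeof = 56, alignof = 8
array of 12: 12 × 56 = 672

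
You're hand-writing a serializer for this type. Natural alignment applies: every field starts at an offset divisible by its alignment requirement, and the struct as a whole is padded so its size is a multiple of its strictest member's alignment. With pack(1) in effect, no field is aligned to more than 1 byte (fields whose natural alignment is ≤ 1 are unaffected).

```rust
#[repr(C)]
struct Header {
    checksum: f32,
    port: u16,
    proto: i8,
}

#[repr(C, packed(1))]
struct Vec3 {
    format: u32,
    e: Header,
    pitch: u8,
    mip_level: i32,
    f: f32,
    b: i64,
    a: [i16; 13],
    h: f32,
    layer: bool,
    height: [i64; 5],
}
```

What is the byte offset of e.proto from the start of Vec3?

Header: 0..4  checksum  (4B, 4-aligned); 4..6  port  (2B, 2-aligned); 6..7  proto  (1B, 1-aligned); 7..8  -- tail padding (1B); sizeof = 8, alignof = 4
0..4  format  (4B, 1-aligned)
4..12  e  (8B, 1-aligned)
within Header: proto at 6
4 + 6 = 10

10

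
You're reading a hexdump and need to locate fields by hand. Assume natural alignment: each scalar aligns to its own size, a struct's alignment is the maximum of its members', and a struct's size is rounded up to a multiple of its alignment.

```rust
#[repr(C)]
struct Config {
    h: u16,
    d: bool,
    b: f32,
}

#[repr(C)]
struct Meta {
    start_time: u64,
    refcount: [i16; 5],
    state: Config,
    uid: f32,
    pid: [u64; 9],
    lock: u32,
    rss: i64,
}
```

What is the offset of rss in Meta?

Config: 0..2  h  (2B, 2-aligned); 2..3  d  (1B, 1-aligned); 3..4  -- padding (1B); 4..8  b  (4B, 4-aligned); sizeof = 8, alignof = 4
0..8  start_time  (8B, 8-aligned)
8..18  refcount  (10B, 2-aligned)
18..20  -- padding (2B)
20..28  state  (8B, 4-aligned)
28..32  uid  (4B, 4-aligned)
32..104  pid  (72B, 8-aligned)
104..108  lock  (4B, 4-aligned)
108..112  -- padding (4B)
112..120  rss  (8B, 8-aligned)

112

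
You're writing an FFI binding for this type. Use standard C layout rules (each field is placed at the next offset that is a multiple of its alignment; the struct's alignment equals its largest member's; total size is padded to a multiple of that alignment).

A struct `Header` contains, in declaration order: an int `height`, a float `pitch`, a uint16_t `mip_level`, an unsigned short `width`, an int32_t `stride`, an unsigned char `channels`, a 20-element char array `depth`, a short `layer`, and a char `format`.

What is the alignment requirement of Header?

4

member alignments: height=4, pitch=4, mip_level=2, width=2, stride=4, channels=1, depth=1, layer=2, format=1
max = 4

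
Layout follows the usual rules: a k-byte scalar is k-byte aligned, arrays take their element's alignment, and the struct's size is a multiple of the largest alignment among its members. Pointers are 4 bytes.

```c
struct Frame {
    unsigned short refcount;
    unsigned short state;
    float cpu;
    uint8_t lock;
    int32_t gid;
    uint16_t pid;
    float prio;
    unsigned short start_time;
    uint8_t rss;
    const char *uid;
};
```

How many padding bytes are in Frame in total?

6

@0: refcount [2B, align 2] → 2
@2: state [2B, align 2] → 4
@4: cpu [4B, align 4] → 8
@8: lock [1B, align 1] → 9
+3 pad (align 4)
@12: gid [4B, align 4] → 16
@16: pid [2B, align 2] → 18
+2 pad (align 4)
@20: prio [4B, align 4] → 24
@24: start_time [2B, align 2] → 26
@26: rss [1B, align 1] → 27
+1 pad (align 4)
@28: uid [4B, align 4] → 32
size 32, align 4
data bytes 26, size 32 → padding 6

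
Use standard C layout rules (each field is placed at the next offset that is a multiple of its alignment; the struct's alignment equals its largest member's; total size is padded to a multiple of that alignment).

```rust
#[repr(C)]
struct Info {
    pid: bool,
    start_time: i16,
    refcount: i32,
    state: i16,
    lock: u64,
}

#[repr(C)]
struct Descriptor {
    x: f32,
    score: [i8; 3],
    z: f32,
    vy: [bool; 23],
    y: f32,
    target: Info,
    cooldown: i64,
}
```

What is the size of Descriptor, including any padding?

Info: pid at 0 (size 1, align 1) → ends 1; pad 1 to align 2 for start_time; start_time at 2 (size 2, align 2) → ends 4; refcount at 4 (size 4, align 4) → ends 8; state at 8 (size 2, align 2) → ends 10; pad 6 to align 8 for lock; lock at 16 (size 8, align 8) → ends 24; total 24 bytes, alignment 8
x at 0 (size 4, align 4) → ends 4
score at 4 (size 3, align 1) → ends 7
pad 1 to align 4 for z
z at 8 (size 4, align 4) → ends 12
vy at 12 (size 23, align 1) → ends 35
pad 1 to align 4 for y
y at 36 (size 4, align 4) → ends 40
target at 40 (size 24, align 8) → ends 64
cooldown at 64 (size 8, align 8) → ends 72
total 72 bytes, alignment 8

72 bytes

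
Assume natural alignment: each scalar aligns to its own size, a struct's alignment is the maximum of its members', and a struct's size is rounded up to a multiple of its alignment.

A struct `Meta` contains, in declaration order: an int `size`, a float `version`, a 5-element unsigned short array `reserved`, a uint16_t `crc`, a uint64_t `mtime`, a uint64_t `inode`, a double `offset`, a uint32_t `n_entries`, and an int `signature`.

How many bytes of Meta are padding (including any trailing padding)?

@0: size [4B, align 4] → 4
@4: version [4B, align 4] → 8
@8: reserved [10B, align 2] → 18
@18: crc [2B, align 2] → 20
+4 pad (align 8)
@24: mtime [8B, align 8] → 32
@32: inode [8B, align 8] → 40
@40: offset [8B, align 8] → 48
@48: n_entries [4B, align 4] → 52
@52: signature [4B, align 4] → 56
size 56, align 8
data bytes 52, size 56 → padding 4

4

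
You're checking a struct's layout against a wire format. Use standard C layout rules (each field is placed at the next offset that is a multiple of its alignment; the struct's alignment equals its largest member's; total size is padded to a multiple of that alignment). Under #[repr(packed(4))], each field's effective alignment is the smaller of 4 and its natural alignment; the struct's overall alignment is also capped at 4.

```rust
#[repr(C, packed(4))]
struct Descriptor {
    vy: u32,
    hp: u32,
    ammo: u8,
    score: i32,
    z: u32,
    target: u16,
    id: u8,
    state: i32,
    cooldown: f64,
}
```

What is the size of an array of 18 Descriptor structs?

648

0..4  vy  (4B, 4-aligned)
4..8  hp  (4B, 4-aligned)
8..9  ammo  (1B, 1-aligned)
9..12  -- padding (3B)
12..16  score  (4B, 4-aligned)
16..20  z  (4B, 4-aligned)
20..22  target  (2B, 2-aligned)
22..23  id  (1B, 1-aligned)
23..24  -- padding (1B)
24..28  state  (4B, 4-aligned)
28..36  cooldown  (8B, 4-aligned)
sizeof = 36, alignof = 4
array of 18: 18 × 36 = 648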